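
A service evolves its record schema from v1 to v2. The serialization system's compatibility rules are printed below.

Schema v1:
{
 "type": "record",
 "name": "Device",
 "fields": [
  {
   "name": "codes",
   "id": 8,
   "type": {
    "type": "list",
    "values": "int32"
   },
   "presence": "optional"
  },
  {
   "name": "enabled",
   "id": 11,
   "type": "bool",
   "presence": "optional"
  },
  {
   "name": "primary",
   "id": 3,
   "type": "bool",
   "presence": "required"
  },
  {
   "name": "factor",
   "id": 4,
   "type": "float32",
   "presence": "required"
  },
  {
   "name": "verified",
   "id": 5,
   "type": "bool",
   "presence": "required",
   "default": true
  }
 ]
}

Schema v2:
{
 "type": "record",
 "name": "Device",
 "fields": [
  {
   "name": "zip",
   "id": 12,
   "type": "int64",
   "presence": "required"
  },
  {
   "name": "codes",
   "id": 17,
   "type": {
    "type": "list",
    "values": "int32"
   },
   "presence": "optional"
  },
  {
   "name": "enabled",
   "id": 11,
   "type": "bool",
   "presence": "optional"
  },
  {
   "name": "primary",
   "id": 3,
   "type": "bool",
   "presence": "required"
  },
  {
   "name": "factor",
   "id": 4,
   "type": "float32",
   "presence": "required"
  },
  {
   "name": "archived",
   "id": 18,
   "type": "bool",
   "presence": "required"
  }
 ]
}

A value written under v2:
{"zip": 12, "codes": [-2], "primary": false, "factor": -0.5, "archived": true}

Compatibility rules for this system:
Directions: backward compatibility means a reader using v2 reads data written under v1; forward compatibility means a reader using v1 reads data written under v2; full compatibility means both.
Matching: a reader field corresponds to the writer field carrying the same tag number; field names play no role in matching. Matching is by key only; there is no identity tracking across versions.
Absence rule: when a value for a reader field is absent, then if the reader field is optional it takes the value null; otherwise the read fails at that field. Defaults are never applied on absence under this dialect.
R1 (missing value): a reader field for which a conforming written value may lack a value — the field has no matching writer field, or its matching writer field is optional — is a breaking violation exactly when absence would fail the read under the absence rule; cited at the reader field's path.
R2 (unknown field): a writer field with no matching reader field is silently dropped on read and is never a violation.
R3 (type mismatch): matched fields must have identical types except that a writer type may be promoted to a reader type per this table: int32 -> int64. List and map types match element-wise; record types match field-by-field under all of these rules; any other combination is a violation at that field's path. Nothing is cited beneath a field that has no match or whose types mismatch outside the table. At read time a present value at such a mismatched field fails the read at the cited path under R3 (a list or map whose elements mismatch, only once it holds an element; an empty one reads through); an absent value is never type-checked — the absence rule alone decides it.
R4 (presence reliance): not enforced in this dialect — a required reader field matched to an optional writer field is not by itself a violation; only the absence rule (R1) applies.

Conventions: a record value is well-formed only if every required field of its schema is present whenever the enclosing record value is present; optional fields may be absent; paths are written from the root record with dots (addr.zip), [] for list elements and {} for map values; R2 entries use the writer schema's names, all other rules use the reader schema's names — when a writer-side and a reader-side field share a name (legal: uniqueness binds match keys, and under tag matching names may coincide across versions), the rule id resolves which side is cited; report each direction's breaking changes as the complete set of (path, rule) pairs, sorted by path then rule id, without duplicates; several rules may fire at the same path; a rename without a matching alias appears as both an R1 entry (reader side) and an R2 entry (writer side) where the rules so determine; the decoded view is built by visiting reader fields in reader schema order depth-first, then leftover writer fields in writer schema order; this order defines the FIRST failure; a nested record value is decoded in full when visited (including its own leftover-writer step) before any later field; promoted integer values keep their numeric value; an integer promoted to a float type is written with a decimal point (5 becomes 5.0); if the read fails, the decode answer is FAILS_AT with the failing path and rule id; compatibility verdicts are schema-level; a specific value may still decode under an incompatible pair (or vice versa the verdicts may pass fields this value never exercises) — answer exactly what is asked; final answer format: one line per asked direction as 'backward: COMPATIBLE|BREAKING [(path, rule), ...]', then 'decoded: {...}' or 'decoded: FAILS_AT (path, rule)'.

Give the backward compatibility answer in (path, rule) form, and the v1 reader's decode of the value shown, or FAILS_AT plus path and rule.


arrows below run writer -> reader for Device
checking backward for Device: reader v2 against writer v1:
  no writer field matches reader zip
  no writer field matches reader codes
  enabled <- enabled (bool -> bool, writer optional)
  primary <- primary (bool -> bool, writer required)
  factor <- factor (float32 -> float32, writer required)
  no writer field matches reader archived
  leftover writer field: codes
  leftover writer field: verified
  R1 fires at archived
  R1 fires at zip
  backward on Device therefore BREAKING (2)
decode walk for Device under reader schema v1:
  codes := null (not supplied -> null)
  enabled := null (not supplied -> null)
  primary := false
  factor := -0.5
  read fails at verified under R1 (no fill)
  => FAILS_AT (verified, R1)
checking off the Device differences that do not matter here:
  field codes in record Device: tag 8 changed to 17 -> no rule fires on it in Device's dialect; the asked verdict holds

backward: BREAKING [(archived, R1), (zip, R1)]; decoded: FAILS_AT (verified, R1)


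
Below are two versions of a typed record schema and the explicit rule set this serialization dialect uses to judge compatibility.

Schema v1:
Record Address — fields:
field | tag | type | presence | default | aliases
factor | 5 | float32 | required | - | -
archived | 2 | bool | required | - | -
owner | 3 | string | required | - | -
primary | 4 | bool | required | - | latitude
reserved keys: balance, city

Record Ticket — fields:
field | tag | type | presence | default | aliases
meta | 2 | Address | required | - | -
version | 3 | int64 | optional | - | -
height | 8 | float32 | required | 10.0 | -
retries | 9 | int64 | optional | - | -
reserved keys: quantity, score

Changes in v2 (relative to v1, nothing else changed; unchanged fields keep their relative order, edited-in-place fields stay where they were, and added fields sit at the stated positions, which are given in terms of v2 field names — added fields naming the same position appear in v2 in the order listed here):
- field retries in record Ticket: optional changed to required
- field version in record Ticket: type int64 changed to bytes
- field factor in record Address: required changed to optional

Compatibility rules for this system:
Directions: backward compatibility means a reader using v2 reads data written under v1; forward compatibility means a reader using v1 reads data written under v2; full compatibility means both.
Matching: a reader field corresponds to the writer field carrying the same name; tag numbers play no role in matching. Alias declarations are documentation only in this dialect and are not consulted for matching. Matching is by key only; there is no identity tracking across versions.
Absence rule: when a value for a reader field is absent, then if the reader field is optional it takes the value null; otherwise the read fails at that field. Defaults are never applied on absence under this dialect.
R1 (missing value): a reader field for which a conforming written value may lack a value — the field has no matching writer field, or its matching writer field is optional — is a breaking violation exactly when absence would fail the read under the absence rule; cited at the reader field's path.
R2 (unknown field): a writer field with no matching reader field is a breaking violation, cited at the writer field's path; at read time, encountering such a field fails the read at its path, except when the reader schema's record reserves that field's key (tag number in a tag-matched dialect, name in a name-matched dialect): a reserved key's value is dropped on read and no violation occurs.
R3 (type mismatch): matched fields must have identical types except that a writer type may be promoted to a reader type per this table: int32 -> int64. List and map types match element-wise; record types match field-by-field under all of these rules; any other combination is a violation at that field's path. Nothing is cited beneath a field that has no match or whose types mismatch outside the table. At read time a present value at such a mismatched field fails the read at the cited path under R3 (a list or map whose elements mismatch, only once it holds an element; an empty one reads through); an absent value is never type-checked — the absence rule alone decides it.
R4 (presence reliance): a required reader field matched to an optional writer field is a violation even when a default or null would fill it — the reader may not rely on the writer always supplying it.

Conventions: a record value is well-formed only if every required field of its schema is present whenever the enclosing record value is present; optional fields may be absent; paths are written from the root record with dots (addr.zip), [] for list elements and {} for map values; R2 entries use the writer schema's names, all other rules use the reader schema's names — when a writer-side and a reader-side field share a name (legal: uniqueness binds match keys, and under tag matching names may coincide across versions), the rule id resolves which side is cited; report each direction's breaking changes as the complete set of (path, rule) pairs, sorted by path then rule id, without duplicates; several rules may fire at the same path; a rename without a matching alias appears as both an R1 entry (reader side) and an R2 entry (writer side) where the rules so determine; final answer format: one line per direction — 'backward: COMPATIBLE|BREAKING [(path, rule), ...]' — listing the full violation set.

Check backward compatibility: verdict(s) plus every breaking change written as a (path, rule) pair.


backward: BREAKING [(retries, R1), (retries, R4), (version, R3)]

the writer's type comes first in each Ticket pair
backward on Ticket — v2 reading data written by v1:
  Address -> Address, writer required: meta aligns to meta
  int64 -> bytes, writer optional: version aligns to version
  float32 -> float32, writer required: height aligns to height
  int64 -> int64, writer optional: retries aligns to retries
  float32 -> float32, writer required: meta.factor aligns to meta.factor
  bool -> bool, writer required: meta.archived aligns to meta.archived
  string -> string, writer required: meta.owner aligns to meta.owner
  bool -> bool, writer required: meta.primary aligns to meta.primary
  R1 fires at retries
  R4 fires at retries
  R3 fires at version
  => backward: BREAKING (3)
ruling out the remaining Ticket differences:
  field factor in record Address: required changed to optional -> fires only in the forward direction of Ticket, which is not asked here


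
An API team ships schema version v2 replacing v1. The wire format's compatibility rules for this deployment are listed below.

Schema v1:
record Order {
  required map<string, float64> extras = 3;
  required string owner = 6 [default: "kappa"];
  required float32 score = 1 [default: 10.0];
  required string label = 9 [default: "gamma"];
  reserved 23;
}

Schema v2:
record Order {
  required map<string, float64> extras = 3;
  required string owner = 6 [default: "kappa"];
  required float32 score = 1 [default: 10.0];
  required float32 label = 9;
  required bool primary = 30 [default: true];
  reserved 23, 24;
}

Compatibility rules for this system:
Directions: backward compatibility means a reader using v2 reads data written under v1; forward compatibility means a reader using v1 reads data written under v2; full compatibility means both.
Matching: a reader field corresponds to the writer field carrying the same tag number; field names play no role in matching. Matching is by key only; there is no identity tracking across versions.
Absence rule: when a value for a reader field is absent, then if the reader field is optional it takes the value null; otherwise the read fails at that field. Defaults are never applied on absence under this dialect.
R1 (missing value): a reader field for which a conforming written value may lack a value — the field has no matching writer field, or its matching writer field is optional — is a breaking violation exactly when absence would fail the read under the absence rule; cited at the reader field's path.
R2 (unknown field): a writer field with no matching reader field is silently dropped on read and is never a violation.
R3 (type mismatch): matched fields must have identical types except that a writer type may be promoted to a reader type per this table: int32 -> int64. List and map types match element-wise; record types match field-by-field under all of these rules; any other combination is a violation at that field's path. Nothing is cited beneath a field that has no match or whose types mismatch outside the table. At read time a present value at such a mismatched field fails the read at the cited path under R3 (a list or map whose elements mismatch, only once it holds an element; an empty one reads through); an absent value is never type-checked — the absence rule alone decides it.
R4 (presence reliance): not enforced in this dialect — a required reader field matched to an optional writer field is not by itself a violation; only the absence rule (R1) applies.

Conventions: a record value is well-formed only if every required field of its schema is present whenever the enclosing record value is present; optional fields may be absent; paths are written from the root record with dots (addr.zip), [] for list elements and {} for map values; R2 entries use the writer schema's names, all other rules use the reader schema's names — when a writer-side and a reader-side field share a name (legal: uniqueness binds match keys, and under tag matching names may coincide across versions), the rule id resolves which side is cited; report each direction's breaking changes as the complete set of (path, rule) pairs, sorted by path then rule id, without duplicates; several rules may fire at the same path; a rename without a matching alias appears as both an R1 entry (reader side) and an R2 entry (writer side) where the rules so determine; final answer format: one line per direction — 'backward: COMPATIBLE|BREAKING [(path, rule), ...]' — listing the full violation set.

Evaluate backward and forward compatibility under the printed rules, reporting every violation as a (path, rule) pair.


backward: BREAKING [(label, R3), (primary, R1)]; forward: BREAKING [(label, R3)]

each type pair in Order: writer, then reader
backward on Order — v2 reading data written by v1:
  extras <- extras (map<string, float64> -> map<string, float64>, writer required)
  owner <- owner (string -> string, writer required)
  score <- score (float32 -> float32, writer required)
  label <- label (string -> float32, writer required)
  primary: no writer match
  R3 fires at label
  R1 fires at primary
  => backward: BREAKING (2)
forward on Order — v1 reading data written by v2:
  extras <- extras (map<string, float64> -> map<string, float64>, writer required)
  owner <- owner (string -> string, writer required)
  score <- score (float32 -> float32, writer required)
  label <- label (float32 -> string, writer required)
  primary (writer side), unknown to reader
  R3 fires at label
  => forward: BREAKING (1)


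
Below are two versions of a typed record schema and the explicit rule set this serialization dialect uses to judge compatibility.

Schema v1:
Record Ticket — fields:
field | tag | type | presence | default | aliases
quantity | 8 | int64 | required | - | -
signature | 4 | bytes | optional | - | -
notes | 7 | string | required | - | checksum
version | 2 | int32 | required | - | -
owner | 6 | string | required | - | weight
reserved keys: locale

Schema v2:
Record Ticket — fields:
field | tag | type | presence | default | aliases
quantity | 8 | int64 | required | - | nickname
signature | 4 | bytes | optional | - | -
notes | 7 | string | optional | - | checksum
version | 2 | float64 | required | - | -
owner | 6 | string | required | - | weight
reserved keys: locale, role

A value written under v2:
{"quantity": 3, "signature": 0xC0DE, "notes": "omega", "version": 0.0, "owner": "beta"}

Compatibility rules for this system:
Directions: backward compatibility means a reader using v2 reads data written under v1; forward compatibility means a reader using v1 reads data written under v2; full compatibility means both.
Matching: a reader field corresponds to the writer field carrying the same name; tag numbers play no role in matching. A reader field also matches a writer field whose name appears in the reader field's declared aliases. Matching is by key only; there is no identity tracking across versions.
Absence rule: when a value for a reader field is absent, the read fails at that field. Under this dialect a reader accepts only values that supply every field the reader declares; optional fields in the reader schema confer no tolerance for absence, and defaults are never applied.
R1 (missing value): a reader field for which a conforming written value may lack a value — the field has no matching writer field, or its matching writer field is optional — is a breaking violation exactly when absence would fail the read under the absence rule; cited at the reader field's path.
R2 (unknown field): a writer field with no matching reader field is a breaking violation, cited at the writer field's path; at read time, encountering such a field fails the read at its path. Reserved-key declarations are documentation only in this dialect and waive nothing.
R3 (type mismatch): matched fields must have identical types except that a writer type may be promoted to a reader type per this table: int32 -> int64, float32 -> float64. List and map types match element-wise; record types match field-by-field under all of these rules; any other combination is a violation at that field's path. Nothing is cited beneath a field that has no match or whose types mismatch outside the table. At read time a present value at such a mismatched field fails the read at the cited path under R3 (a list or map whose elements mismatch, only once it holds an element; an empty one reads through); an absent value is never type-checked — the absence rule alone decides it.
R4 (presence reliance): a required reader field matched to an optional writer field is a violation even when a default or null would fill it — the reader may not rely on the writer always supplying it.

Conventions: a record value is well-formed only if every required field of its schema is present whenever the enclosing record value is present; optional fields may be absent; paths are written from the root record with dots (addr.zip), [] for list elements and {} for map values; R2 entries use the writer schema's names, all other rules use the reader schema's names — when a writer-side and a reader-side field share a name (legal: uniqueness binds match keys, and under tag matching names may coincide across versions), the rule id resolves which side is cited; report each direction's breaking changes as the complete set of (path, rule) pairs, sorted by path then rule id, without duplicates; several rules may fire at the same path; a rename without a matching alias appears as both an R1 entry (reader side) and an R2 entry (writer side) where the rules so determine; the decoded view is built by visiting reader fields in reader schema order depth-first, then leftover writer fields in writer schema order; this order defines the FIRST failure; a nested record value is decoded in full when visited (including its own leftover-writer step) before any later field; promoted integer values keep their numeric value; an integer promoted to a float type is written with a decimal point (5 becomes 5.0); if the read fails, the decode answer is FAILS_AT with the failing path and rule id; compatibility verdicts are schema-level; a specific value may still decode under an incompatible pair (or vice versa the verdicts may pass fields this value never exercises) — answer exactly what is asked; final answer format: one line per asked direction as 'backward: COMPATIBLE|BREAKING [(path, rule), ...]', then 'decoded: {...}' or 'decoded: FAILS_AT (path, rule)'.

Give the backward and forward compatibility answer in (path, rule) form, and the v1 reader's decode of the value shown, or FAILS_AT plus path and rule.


backward: BREAKING [(signature, R1), (version, R3)]; forward: BREAKING [(notes, R1), (notes, R4), (signature, R1), (version, R3)]; decoded: FAILS_AT (version, R3)

the writer's type comes first in each Ticket pair
checking backward for Ticket: reader v2 against writer v1:
  quantity: int64 -> int64, writer required; from quantity
  signature: bytes -> bytes, writer optional; from signature
  notes: string -> string, writer required; from notes
  version: int32 -> float64, writer required; from version
  owner: string -> string, writer required; from owner
  violation R1 at signature
  violation R3 at version
  => 2 violation(s): backward is BREAKING for Ticket
checking forward for Ticket: reader v1 against writer v2:
  quantity: int64 -> int64, writer required; from quantity
  signature: bytes -> bytes, writer optional; from signature
  notes: string -> string, writer optional; from notes
  version: float64 -> int32, writer required; from version
  owner: string -> string, writer required; from owner
  violation R1 at notes
  violation R4 at notes
  violation R1 at signature
  violation R3 at version
  => 4 violation(s): forward is BREAKING for Ticket
decode (reader v1):
  quantity := 3
  signature := 0xC0DE
  notes := "omega"
  read fails at version under R3
  => FAILS_AT (version, R3)


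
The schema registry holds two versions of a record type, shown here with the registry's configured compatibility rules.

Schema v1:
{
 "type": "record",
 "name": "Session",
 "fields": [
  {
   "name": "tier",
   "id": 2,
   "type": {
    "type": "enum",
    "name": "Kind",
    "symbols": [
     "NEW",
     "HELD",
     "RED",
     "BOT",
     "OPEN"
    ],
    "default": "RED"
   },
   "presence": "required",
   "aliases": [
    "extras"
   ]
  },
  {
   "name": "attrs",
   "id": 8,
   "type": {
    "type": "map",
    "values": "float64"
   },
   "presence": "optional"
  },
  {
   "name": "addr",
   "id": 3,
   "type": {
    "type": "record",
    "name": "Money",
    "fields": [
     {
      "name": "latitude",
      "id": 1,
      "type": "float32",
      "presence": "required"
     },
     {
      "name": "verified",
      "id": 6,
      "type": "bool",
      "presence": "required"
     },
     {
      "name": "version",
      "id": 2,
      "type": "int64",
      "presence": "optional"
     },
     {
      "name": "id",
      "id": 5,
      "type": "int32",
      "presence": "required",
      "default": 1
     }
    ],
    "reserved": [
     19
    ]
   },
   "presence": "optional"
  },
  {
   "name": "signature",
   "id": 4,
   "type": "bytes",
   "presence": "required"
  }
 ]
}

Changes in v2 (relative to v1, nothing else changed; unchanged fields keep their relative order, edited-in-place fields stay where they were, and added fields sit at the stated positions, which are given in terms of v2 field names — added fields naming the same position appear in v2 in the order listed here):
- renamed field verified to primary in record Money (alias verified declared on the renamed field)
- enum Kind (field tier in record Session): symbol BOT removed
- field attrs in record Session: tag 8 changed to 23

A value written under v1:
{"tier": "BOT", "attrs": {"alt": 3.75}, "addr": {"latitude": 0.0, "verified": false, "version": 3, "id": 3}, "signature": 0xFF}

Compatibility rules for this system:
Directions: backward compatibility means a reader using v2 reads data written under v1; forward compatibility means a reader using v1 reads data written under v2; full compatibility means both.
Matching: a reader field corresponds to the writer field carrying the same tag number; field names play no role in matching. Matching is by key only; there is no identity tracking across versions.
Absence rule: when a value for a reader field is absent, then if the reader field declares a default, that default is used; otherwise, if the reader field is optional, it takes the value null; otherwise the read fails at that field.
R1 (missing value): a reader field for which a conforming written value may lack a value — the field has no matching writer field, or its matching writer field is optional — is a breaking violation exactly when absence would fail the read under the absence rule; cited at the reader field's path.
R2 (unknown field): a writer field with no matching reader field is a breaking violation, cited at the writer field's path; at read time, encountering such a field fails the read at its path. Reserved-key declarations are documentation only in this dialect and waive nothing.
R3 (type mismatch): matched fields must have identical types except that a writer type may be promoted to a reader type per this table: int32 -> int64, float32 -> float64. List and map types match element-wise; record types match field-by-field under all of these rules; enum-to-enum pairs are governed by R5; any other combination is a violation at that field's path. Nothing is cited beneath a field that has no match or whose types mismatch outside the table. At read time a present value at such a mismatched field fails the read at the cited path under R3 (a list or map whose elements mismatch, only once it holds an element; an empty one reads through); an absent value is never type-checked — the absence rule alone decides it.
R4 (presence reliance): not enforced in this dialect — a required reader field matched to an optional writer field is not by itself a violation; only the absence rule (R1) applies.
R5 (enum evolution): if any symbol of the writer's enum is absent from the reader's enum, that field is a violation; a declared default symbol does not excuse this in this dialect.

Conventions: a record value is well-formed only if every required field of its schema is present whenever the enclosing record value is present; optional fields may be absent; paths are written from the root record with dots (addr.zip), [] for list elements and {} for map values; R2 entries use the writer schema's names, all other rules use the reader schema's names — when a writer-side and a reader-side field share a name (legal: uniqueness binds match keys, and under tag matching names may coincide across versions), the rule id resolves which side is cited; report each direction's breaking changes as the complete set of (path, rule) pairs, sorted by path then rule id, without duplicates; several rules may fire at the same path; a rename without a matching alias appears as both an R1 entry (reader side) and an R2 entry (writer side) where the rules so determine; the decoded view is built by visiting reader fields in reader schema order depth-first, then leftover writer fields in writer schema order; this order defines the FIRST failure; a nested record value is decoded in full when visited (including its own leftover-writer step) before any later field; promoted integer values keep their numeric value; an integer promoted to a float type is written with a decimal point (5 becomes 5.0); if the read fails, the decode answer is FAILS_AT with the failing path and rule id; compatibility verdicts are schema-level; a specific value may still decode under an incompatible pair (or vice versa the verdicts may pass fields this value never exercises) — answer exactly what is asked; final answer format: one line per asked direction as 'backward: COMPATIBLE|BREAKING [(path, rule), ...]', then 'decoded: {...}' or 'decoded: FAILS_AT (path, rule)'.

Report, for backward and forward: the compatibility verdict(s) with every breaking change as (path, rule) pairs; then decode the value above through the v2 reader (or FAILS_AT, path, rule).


the writer's type comes first in each Session pair
backward analysis of Session with v2 as reader and v1 as writer:
  tier: paired with writer tier (Kind -> Kind; writer required)
  attrs: no writer match
  addr: paired with writer addr (Money -> Money; writer optional)
  signature: paired with writer signature (bytes -> bytes; writer required)
  attrs (writer side), unknown to reader
  addr.latitude: paired with writer addr.latitude (float32 -> float32; writer required)
  addr.primary: paired with writer addr.verified (bool -> bool; writer required)
  addr.version: paired with writer addr.version (int64 -> int64; writer optional)
  addr.id: paired with writer addr.id (int32 -> int32; writer required)
  violation R2 at attrs
  violation R5 at tier
  => backward: BREAKING (2)
forward analysis of Session with v1 as reader and v2 as writer:
  tier: paired with writer tier (Kind -> Kind; writer required)
  attrs: no writer match
  addr: paired with writer addr (Money -> Money; writer optional)
  signature: paired with writer signature (bytes -> bytes; writer required)
  attrs (writer side), unknown to reader
  addr.latitude: paired with writer addr.latitude (float32 -> float32; writer required)
  addr.verified: paired with writer addr.primary (bool -> bool; writer required)
  addr.version: paired with writer addr.version (int64 -> int64; writer optional)
  addr.id: paired with writer addr.id (int32 -> int32; writer required)
  violation R2 at attrs
  => forward: BREAKING (1)
decode (reader v2):
  read fails at tier under R5
  => FAILS_AT (tier, R5)

backward: BREAKING [(attrs, R2), (tier, R5)]; forward: BREAKING [(attrs, R2)]; decoded: FAILS_AT (tier, R5)


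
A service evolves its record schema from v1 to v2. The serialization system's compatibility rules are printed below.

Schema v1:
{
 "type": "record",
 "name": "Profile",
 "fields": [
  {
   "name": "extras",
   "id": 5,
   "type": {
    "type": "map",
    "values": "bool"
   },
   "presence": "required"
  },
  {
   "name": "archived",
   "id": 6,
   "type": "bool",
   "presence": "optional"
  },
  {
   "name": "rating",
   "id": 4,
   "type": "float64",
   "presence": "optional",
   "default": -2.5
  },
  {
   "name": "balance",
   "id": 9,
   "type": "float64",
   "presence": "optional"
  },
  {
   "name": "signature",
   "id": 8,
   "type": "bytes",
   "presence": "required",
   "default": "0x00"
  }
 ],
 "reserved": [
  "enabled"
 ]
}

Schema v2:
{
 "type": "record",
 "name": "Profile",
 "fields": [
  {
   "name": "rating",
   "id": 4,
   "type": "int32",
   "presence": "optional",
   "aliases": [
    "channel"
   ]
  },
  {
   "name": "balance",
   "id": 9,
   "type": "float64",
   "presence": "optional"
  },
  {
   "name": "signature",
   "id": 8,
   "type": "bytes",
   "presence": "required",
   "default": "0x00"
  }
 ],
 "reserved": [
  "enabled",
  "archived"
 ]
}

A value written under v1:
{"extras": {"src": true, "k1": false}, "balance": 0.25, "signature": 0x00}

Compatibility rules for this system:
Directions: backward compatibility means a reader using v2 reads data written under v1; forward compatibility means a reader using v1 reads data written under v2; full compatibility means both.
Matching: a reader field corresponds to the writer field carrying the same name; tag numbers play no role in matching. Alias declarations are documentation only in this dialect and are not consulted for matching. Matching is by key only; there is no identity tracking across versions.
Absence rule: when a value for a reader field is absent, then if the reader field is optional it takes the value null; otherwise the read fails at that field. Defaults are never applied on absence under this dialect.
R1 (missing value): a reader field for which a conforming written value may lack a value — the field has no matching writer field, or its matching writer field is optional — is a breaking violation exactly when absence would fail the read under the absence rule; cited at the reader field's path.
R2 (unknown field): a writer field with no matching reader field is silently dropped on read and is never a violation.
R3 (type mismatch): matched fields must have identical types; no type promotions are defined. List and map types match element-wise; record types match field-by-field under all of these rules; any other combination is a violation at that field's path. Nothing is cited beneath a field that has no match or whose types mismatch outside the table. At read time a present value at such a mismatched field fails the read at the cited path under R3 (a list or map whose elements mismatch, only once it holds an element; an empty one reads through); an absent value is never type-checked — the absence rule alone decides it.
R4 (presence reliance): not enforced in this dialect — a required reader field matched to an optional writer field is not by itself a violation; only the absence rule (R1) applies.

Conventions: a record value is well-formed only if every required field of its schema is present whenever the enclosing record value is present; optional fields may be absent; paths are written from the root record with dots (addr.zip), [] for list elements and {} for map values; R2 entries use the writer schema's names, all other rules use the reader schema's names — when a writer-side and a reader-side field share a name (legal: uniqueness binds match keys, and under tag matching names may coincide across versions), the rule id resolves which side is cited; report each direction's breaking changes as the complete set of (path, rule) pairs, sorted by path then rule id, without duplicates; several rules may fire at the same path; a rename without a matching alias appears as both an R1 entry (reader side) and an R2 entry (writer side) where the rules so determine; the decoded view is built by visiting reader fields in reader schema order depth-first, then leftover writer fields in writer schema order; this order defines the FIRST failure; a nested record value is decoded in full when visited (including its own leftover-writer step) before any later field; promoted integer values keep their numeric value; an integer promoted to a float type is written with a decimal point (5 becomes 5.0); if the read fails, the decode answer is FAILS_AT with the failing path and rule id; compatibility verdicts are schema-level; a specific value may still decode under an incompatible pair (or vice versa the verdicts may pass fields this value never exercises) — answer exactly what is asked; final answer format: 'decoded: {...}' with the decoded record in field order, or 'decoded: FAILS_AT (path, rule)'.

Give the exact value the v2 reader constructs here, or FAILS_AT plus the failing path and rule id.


in Profile below, arrows point writer -> reader
migrating the Profile value to v2:
  rating := null (absent, optional -> null)
  balance := 0.25
  signature := 0x00
  writer extras: unknown -> dropped
  => decoded: {"rating": null, "balance": 0.25, "signature": 0x00}
ruling out the remaining Profile differences:
  field rating in record Profile: type float64 changed to int32 (its default is dropped) -> matters for Profile compatibility verdicts, not for this value's decode

decoded: {"rating": null, "balance": 0.25, "signature": 0x00}


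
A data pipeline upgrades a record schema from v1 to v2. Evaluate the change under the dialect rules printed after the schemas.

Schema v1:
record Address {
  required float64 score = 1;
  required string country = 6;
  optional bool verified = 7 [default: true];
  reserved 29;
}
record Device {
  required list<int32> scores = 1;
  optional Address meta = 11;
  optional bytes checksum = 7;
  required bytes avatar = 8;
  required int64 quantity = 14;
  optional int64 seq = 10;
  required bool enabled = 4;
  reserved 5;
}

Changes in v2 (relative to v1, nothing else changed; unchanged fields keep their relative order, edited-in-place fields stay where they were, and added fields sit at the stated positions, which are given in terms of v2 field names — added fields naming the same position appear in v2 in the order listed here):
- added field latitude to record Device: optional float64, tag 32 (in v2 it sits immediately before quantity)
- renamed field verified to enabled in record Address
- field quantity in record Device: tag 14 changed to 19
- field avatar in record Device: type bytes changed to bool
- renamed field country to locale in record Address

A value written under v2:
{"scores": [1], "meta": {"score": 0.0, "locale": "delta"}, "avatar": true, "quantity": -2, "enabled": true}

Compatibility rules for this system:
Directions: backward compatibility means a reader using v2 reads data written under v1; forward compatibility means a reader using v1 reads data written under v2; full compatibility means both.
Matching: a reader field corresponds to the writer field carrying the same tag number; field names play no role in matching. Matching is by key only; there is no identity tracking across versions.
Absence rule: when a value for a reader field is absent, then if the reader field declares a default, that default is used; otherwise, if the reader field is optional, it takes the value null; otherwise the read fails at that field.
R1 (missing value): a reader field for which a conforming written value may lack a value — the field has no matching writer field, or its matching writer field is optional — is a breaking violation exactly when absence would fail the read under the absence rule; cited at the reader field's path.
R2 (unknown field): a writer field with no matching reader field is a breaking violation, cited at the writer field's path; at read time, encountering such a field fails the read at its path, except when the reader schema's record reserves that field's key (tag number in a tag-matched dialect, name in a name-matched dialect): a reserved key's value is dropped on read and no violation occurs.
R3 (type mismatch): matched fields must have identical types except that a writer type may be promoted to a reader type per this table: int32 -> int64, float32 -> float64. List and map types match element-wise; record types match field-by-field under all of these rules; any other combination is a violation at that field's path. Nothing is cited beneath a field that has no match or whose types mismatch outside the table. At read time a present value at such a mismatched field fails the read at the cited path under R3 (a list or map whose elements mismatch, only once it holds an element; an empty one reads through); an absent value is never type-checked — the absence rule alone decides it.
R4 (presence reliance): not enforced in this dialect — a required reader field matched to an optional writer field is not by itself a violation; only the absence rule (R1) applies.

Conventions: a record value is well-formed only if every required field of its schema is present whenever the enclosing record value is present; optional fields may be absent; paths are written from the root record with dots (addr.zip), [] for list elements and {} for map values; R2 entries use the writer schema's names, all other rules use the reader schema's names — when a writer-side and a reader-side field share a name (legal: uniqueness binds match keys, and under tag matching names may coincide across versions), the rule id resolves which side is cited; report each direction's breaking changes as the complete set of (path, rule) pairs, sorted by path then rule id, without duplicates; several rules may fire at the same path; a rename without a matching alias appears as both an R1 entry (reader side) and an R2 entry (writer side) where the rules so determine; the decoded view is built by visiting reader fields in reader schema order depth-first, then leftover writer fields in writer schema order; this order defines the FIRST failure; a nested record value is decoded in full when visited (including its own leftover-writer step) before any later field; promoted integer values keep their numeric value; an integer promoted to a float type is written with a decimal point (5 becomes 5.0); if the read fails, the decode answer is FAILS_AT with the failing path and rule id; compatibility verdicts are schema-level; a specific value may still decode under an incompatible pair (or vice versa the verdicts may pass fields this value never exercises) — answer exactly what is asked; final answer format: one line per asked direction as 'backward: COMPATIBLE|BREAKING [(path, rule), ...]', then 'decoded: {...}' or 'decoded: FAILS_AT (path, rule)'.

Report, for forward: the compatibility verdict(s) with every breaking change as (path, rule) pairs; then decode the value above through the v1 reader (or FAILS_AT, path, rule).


forward: BREAKING [(avatar, R3), (latitude, R2), (quantity, R1), (quantity, R2)]; decoded: FAILS_AT (avatar, R3)

each type pair in Device: writer, then reader
forward analysis of Device with v1 as reader and v2 as writer:
  scores <- scores (list<int32> -> list<int32>, writer required)
  meta <- meta (Address -> Address, writer optional)
  checksum <- checksum (bytes -> bytes, writer optional)
  avatar <- avatar (bool -> bytes, writer required)
  no writer field matches reader quantity
  seq <- seq (int64 -> int64, writer optional)
  enabled <- enabled (bool -> bool, writer required)
  writer latitude: unknown to reader
  writer quantity: unknown to reader
  meta.score <- meta.score (float64 -> float64, writer required)
  meta.country <- meta.locale (string -> string, writer required)
  meta.verified <- meta.enabled (bool -> bool, writer optional)
  violation R3 at avatar
  violation R2 at latitude
  violation R1 at quantity
  violation R2 at quantity
  forward on Device therefore BREAKING (4)
decode walk for Device under reader schema v1:
  scores := [1]
  meta.score := 0.0
  meta.country := "delta" (from writer locale)
  meta.verified := true (no value, default fills)
  checksum := null (not supplied -> null)
  read fails at avatar under R3
  => FAILS_AT (avatar, R3)
remaining Device differences; none change what is asked:
  renamed field verified to enabled in record Address -> triggers nothing under Device's printed rules — same verdict
  renamed field country to locale in record Address -> triggers nothing under Device's printed rules — same verdict
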